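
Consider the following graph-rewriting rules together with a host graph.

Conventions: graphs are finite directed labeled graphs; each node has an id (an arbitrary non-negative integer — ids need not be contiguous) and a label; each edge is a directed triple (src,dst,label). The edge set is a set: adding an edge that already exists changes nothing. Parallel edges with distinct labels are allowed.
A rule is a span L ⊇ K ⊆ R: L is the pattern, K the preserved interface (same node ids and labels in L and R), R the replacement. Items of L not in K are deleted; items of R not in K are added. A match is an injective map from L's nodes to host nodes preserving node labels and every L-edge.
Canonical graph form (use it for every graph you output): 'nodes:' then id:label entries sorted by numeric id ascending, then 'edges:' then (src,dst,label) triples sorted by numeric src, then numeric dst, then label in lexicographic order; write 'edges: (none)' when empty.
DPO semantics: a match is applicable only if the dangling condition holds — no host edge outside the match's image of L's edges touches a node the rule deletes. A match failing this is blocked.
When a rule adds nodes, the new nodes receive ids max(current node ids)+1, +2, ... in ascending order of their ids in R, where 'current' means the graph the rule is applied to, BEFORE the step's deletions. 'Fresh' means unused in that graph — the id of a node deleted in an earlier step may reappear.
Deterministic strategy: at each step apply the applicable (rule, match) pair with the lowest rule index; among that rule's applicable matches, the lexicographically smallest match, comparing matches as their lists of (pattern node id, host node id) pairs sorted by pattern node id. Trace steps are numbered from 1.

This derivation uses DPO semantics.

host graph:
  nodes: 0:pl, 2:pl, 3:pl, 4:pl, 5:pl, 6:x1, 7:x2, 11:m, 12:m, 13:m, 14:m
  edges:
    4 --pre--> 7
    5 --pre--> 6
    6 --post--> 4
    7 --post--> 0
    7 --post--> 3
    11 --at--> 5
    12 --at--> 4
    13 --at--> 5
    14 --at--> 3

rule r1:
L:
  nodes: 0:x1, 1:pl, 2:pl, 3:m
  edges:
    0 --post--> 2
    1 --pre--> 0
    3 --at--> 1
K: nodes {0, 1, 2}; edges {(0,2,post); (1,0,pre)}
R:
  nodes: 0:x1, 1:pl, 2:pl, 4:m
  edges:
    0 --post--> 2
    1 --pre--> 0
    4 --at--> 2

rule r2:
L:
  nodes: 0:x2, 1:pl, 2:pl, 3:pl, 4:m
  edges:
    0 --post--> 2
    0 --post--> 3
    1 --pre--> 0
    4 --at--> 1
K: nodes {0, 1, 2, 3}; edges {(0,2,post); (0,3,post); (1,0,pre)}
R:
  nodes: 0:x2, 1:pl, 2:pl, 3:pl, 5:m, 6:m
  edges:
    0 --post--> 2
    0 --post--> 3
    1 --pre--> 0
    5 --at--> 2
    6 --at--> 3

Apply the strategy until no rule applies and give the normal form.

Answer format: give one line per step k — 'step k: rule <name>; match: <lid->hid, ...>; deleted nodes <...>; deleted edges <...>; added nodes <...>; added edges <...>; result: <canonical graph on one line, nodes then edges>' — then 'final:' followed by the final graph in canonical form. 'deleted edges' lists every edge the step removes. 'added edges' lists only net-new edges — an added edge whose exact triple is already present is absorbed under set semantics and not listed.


step 1: rule r1; match: 0->6, 1->5, 2->4, 3->11; deleted nodes 11; deleted edges (11,5,at); added nodes 15; added edges (15,4,at); result: nodes: 0:pl, 2:pl, 3:pl, 4:pl, 5:pl, 6:x1, 7:x2, 12:m, 13:m, 14:m, 15:m edges: (4,7,pre); (5,6,pre); (6,4,post); (7,0,post); (7,3,post); (12,4,at); (13,5,at); (14,3,at); (15,4,at)
step 2: rule r1; match: 0->6, 1->5, 2->4, 3->13; deleted nodes 13; deleted edges (13,5,at); added nodes 16; added edges (16,4,at); result: nodes: 0:pl, 2:pl, 3:pl, 4:pl, 5:pl, 6:x1, 7:x2, 12:m, 14:m, 15:m, 16:m edges: (4,7,pre); (5,6,pre); (6,4,post); (7,0,post); (7,3,post); (12,4,at); (14,3,at); (15,4,at); (16,4,at)
step 3: rule r2; match: 0->7, 1->4, 2->0, 3->3, 4->12; deleted nodes 12; deleted edges (12,4,at); added nodes 17, 18; added edges (17,0,at); (18,3,at); result: nodes: 0:pl, 2:pl, 3:pl, 4:pl, 5:pl, 6:x1, 7:x2, 14:m, 15:m, 16:m, 17:m, 18:m edges: (4,7,pre); (5,6,pre); (6,4,post); (7,0,post); (7,3,post); (14,3,at); (15,4,at); (16,4,at); (17,0,at); (18,3,at)
step 4: rule r2; match: 0->7, 1->4, 2->0, 3->3, 4->15; deleted nodes 15; deleted edges (15,4,at); added nodes 19, 20; added edges (19,0,at); (20,3,at); result: nodes: 0:pl, 2:pl, 3:pl, 4:pl, 5:pl, 6:x1, 7:x2, 14:m, 16:m, 17:m, 18:m, 19:m, 20:m edges: (4,7,pre); (5,6,pre); (6,4,post); (7,0,post); (7,3,post); (14,3,at); (16,4,at); (17,0,at); (18,3,at); (19,0,at); (20,3,at)
step 5: rule r2; match: 0->7, 1->4, 2->0, 3->3, 4->16; deleted nodes 16; deleted edges (16,4,at); added nodes 21, 22; added edges (21,0,at); (22,3,at); result: nodes: 0:pl, 2:pl, 3:pl, 4:pl, 5:pl, 6:x1, 7:x2, 14:m, 17:m, 18:m, 19:m, 20:m, 21:m, 22:m edges: (4,7,pre); (5,6,pre); (6,4,post); (7,0,post); (7,3,post); (14,3,at); (17,0,at); (18,3,at); (19,0,at); (20,3,at); (21,0,at); (22,3,at)
final:
nodes: 0:pl, 2:pl, 3:pl, 4:pl, 5:pl, 6:x1, 7:x2, 14:m, 17:m, 18:m, 19:m, 20:m, 21:m, 22:m
edges: (4,7,pre); (5,6,pre); (6,4,post); (7,0,post); (7,3,post); (14,3,at); (17,0,at); (18,3,at); (19,0,at); (20,3,at); (21,0,at); (22,3,at)


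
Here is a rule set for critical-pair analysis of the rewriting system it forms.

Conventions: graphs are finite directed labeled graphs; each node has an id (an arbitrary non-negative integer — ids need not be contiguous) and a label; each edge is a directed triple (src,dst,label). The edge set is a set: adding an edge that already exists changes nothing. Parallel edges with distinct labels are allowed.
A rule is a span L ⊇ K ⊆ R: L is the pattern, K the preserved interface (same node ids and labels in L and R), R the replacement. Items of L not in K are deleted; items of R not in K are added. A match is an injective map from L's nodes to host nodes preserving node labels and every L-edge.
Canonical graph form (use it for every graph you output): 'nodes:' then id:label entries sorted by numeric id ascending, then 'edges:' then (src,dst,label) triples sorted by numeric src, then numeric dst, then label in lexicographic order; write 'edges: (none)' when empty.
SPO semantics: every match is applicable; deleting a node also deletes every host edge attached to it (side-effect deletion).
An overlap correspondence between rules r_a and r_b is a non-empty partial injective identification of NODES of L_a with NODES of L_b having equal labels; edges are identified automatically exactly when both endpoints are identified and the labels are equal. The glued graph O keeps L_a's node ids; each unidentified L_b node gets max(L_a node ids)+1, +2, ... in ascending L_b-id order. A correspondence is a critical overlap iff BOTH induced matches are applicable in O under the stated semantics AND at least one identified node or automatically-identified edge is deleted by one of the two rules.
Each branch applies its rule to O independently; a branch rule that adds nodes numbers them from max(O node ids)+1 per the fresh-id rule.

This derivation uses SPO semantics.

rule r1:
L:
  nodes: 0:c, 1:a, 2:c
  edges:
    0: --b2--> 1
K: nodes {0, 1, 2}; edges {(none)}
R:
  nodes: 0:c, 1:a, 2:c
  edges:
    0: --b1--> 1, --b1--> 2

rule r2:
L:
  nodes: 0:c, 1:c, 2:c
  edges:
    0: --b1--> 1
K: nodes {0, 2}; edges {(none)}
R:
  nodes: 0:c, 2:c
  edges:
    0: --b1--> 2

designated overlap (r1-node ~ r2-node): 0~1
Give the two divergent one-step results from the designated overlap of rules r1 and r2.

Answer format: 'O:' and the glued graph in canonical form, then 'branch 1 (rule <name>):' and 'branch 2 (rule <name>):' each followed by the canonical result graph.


O:
nodes: 0:c, 1:a, 2:c, 3:c, 4:c
edges: (0,1,b2); (3,0,b1)
branch 1 (rule r1):
nodes: 0:c, 1:a, 2:c, 3:c, 4:c
edges: (0,1,b1); (0,2,b1); (3,0,b1)
branch 2 (rule r2):
nodes: 1:a, 2:c, 3:c, 4:c
edges: (3,4,b1)


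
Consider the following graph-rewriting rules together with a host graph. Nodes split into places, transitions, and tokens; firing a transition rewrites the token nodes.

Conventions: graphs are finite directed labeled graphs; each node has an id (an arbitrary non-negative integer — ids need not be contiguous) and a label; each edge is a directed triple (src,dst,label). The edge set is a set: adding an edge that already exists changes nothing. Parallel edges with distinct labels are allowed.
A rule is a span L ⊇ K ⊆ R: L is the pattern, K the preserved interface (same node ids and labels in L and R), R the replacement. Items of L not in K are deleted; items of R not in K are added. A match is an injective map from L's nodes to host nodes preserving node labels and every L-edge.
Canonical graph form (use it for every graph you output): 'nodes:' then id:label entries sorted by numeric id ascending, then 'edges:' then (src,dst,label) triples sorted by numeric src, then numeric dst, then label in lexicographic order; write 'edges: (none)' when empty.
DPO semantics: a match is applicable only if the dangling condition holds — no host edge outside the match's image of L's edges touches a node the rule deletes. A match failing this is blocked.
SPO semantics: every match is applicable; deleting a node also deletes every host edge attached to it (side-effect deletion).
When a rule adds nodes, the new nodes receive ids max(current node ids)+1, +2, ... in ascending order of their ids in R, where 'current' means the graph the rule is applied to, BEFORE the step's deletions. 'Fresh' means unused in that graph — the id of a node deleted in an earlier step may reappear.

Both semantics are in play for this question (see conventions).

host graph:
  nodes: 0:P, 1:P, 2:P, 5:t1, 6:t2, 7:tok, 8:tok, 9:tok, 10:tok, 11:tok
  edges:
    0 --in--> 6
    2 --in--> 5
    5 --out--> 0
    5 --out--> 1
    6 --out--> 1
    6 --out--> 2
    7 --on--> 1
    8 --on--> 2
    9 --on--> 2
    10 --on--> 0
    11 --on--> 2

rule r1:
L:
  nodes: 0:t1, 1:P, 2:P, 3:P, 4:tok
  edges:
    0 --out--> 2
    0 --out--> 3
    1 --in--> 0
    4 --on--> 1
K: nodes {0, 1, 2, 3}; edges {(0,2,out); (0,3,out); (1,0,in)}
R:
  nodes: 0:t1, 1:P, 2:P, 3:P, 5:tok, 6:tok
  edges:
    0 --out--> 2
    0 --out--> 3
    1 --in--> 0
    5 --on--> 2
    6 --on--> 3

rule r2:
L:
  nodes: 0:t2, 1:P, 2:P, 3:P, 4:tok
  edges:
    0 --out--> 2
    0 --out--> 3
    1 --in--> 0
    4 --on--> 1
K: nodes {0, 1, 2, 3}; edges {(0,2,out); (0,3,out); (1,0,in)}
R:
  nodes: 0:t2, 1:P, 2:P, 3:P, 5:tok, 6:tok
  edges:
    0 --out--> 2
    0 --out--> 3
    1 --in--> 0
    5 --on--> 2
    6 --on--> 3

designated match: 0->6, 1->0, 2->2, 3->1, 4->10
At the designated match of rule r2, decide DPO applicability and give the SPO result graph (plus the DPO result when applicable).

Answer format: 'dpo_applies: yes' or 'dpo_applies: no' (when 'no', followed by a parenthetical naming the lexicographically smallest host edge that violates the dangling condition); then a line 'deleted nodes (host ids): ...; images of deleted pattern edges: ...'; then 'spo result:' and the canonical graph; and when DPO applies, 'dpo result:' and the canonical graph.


dpo_applies: yes
deleted nodes (host ids): 10; images of deleted pattern edges: (10,0,on)
spo result:
nodes: 0:P, 1:P, 2:P, 5:t1, 6:t2, 7:tok, 8:tok, 9:tok, 11:tok, 12:tok, 13:tok
edges: (0,6,in); (2,5,in); (5,0,out); (5,1,out); (6,1,out); (6,2,out); (7,1,on); (8,2,on); (9,2,on); (11,2,on); (12,2,on); (13,1,on)
dpo result:
nodes: 0:P, 1:P, 2:P, 5:t1, 6:t2, 7:tok, 8:tok, 9:tok, 11:tok, 12:tok, 13:tok
edges: (0,6,in); (2,5,in); (5,0,out); (5,1,out); (6,1,out); (6,2,out); (7,1,on); (8,2,on); (9,2,on); (11,2,on); (12,2,on); (13,1,on)


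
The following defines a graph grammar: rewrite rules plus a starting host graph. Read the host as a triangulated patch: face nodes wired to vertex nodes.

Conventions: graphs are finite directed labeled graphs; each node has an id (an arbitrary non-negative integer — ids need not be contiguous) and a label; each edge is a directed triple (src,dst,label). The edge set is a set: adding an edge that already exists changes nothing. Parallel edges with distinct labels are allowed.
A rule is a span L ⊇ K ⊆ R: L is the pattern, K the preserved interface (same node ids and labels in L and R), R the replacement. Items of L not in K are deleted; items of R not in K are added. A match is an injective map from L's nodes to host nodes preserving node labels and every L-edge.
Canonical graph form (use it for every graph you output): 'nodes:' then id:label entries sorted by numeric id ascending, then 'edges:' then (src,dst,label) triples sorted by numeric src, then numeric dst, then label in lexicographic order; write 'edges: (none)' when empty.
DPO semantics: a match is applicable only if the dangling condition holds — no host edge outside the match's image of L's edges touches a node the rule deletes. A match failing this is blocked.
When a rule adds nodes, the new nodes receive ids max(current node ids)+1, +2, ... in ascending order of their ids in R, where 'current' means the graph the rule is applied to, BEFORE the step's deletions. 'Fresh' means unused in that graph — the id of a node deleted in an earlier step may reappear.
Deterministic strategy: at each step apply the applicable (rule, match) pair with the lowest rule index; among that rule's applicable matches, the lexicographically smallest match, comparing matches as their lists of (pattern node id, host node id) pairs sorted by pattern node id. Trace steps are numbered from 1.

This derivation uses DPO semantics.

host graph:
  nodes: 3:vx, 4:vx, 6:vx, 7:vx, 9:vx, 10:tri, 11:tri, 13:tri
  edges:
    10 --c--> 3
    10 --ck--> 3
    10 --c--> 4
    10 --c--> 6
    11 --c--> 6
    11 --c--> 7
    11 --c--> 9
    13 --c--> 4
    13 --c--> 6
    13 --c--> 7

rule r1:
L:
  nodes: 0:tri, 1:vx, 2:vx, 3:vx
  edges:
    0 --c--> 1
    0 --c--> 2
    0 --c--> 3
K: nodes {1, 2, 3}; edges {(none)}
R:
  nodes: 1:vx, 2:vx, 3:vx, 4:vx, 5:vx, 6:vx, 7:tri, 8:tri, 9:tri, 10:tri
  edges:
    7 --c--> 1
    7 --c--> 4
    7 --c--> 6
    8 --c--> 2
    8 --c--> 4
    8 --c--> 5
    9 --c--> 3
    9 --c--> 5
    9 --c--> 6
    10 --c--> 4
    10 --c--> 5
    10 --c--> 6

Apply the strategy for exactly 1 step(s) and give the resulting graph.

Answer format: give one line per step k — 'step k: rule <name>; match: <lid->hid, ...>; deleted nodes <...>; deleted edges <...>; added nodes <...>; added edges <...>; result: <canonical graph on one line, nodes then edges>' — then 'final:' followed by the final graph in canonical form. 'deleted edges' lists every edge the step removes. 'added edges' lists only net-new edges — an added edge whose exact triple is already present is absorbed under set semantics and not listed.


step 1: rule r1; match: 0->11, 1->6, 2->7, 3->9; deleted nodes 11; deleted edges (11,6,c); (11,7,c); (11,9,c); added nodes 14, 15, 16, 17, 18, 19, 20; added edges (17,6,c); (17,14,c); (17,16,c); (18,7,c); (18,14,c); (18,15,c); (19,9,c); (19,15,c); (19,16,c); (20,14,c); (20,15,c); (20,16,c); result: nodes: 3:vx, 4:vx, 6:vx, 7:vx, 9:vx, 10:tri, 13:tri, 14:vx, 15:vx, 16:vx, 17:tri, 18:tri, 19:tri, 20:tri edges: (10,3,c); (10,3,ck); (10,4,c); (10,6,c); (13,4,c); (13,6,c); (13,7,c); (17,6,c); (17,14,c); (17,16,c); (18,7,c); (18,14,c); (18,15,c); (19,9,c); (19,15,c); (19,16,c); (20,14,c); (20,15,c); (20,16,c)
final:
nodes: 3:vx, 4:vx, 6:vx, 7:vx, 9:vx, 10:tri, 13:tri, 14:vx, 15:vx, 16:vx, 17:tri, 18:tri, 19:tri, 20:tri
edges: (10,3,c); (10,3,ck); (10,4,c); (10,6,c); (13,4,c); (13,6,c); (13,7,c); (17,6,c); (17,14,c); (17,16,c); (18,7,c); (18,14,c); (18,15,c); (19,9,c); (19,15,c); (19,16,c); (20,14,c); (20,15,c); (20,16,c)


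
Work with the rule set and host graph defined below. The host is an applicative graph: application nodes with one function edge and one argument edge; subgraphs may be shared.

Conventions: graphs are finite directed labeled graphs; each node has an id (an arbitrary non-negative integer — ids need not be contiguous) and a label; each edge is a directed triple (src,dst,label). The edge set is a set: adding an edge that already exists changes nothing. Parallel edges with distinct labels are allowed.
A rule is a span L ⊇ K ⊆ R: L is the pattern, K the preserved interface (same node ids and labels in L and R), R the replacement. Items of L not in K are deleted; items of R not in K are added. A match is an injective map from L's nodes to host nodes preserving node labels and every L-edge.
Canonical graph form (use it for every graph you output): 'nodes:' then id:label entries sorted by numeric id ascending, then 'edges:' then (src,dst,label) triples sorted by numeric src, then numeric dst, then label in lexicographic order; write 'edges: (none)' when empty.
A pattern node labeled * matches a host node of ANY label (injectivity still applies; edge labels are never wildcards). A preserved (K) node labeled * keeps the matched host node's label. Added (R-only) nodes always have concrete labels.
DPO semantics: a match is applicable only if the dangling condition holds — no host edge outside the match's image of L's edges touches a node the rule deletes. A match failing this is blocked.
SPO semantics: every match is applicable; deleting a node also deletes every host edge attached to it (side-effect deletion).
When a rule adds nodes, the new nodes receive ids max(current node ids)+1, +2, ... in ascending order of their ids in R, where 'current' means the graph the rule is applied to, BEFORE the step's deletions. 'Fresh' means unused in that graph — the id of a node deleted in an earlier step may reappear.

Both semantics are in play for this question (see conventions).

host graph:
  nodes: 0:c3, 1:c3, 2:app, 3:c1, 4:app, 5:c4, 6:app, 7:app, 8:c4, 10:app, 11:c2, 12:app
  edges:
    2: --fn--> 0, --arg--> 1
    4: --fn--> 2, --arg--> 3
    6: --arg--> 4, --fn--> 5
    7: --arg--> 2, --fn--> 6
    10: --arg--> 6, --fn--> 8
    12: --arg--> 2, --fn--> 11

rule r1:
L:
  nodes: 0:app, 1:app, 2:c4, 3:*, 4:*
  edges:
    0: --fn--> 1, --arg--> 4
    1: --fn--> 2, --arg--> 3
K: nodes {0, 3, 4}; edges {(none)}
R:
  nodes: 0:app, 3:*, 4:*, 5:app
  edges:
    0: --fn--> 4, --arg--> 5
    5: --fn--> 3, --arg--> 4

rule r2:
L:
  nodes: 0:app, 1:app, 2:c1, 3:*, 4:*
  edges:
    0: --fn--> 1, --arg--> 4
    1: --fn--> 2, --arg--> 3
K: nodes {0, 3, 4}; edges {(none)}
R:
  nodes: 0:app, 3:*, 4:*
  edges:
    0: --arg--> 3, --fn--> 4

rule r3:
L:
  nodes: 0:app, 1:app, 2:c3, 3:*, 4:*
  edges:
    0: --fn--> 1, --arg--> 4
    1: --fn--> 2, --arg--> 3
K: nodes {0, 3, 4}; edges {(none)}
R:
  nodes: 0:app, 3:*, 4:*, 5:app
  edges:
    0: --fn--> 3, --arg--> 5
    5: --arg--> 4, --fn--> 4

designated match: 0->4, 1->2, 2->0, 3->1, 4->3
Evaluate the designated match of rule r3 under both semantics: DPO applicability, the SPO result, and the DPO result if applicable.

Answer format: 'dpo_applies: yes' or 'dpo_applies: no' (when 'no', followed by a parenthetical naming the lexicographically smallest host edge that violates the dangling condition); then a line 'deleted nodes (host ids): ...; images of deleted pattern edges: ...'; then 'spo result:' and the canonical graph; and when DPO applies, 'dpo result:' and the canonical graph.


dpo_applies: no
(the rule deletes node 2, which keeps host edge (7,2,arg) outside the match image — the dangling condition fails, DPO blocks; SPO proceeds and side-deletes such edges)
deleted nodes (host ids): 0, 2; images of deleted pattern edges: (2,0,fn); (2,1,arg); (4,2,fn); (4,3,arg)
spo result:
nodes: 1:c3, 3:c1, 4:app, 5:c4, 6:app, 7:app, 8:c4, 10:app, 11:c2, 12:app, 13:app
edges: (4,1,fn); (4,13,arg); (6,4,arg); (6,5,fn); (7,6,fn); (10,6,arg); (10,8,fn); (12,11,fn); (13,3,arg); (13,3,fn)


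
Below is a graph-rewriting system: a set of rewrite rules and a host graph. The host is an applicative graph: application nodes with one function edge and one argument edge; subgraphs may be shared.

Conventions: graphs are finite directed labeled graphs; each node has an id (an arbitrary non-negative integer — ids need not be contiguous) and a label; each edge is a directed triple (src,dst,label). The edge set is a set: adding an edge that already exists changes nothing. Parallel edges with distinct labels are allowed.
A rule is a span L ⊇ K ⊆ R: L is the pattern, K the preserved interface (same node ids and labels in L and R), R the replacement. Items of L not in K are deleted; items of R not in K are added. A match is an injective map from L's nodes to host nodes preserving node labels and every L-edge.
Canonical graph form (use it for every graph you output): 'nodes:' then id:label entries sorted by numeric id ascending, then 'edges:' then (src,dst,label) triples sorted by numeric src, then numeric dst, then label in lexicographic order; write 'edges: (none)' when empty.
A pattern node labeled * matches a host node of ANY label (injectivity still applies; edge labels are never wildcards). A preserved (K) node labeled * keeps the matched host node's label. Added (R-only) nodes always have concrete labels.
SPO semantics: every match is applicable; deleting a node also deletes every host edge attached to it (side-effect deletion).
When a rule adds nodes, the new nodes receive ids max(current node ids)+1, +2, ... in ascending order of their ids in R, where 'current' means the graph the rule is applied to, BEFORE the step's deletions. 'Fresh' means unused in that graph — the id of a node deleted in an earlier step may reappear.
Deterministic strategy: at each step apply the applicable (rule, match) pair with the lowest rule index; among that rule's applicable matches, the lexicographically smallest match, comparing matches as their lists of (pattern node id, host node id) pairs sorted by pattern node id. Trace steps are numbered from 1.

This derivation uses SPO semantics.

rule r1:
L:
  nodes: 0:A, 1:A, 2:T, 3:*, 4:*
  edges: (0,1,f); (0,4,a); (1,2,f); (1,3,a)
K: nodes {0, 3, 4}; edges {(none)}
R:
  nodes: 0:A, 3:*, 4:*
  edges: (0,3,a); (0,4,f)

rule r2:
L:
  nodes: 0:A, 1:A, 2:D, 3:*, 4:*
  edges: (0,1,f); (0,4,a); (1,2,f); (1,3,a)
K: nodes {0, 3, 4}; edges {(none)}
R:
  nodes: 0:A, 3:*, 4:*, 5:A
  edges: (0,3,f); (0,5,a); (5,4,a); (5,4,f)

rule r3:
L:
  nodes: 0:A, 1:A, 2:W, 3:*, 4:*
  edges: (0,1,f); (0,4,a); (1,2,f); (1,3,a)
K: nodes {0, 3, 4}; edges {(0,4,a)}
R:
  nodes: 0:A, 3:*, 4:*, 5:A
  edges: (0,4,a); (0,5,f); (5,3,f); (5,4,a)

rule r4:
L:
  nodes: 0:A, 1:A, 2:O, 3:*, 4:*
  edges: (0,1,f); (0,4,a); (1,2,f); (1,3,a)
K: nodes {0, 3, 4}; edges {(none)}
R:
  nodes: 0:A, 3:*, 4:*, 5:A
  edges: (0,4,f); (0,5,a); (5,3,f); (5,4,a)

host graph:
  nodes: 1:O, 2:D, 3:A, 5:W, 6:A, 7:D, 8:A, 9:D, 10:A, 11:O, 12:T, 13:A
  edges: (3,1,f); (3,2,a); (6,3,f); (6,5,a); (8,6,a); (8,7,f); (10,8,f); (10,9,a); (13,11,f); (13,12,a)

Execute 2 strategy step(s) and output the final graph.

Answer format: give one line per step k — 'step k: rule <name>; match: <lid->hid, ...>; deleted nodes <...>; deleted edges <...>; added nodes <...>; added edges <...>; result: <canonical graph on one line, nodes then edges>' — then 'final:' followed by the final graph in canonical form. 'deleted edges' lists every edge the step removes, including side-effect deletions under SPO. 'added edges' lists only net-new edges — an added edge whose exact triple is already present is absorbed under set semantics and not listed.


step 1: rule r2; match: 0->10, 1->8, 2->7, 3->6, 4->9; deleted nodes 7, 8; deleted edges (8,6,a); (8,7,f); (10,8,f); (10,9,a); added nodes 14; added edges (10,6,f); (10,14,a); (14,9,a); (14,9,f); result: nodes: 1:O, 2:D, 3:A, 5:W, 6:A, 9:D, 10:A, 11:O, 12:T, 13:A, 14:A edges: (3,1,f); (3,2,a); (6,3,f); (6,5,a); (10,6,f); (10,14,a); (13,11,f); (13,12,a); (14,9,a); (14,9,f)
step 2: rule r4; match: 0->6, 1->3, 2->1, 3->2, 4->5; deleted nodes 1, 3; deleted edges (3,1,f); (3,2,a); (6,3,f); (6,5,a); added nodes 15; added edges (6,5,f); (6,15,a); (15,2,f); (15,5,a); result: nodes: 2:D, 5:W, 6:A, 9:D, 10:A, 11:O, 12:T, 13:A, 14:A, 15:A edges: (6,5,f); (6,15,a); (10,6,f); (10,14,a); (13,11,f); (13,12,a); (14,9,a); (14,9,f); (15,2,f); (15,5,a)
final:
nodes: 2:D, 5:W, 6:A, 9:D, 10:A, 11:O, 12:T, 13:A, 14:A, 15:A
edges: (6,5,f); (6,15,a); (10,6,f); (10,14,a); (13,11,f); (13,12,a); (14,9,a); (14,9,f); (15,2,f); (15,5,a)


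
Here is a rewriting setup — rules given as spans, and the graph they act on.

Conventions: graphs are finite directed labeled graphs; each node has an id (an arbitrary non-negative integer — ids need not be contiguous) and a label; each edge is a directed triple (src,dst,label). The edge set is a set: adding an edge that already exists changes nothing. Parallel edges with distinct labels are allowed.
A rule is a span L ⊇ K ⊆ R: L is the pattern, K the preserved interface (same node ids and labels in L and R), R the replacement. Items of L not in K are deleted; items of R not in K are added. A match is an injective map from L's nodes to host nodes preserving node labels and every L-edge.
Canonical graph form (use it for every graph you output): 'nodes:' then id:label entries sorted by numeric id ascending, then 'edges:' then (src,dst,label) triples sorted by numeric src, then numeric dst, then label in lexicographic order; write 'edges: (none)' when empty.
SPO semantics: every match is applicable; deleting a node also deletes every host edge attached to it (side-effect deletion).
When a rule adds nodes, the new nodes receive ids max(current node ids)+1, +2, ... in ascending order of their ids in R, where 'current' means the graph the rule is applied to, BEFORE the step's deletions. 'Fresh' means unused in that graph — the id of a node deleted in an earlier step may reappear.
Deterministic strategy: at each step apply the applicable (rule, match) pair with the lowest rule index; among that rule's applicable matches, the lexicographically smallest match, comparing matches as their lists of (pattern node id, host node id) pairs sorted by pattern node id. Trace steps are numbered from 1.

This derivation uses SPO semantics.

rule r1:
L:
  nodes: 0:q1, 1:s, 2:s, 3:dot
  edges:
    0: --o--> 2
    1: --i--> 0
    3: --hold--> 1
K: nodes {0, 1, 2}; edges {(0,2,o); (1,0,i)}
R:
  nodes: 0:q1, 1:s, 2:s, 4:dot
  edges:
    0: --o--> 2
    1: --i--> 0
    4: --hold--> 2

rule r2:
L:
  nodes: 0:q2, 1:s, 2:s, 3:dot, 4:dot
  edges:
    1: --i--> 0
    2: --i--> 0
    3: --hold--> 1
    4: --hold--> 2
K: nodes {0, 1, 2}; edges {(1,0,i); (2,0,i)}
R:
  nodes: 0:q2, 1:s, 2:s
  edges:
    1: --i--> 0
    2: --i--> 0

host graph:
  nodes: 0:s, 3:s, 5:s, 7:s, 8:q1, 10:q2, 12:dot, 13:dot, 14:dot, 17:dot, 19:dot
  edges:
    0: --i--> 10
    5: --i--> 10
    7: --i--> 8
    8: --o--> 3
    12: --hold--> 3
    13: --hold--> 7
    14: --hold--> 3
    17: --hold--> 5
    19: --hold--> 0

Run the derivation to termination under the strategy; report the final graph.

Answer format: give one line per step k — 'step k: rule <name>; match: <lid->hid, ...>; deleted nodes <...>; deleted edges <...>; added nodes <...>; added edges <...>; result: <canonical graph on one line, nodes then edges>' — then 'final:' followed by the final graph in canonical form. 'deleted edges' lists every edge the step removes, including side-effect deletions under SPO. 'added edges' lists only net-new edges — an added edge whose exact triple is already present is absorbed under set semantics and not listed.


step 1: rule r1; match: 0->8, 1->7, 2->3, 3->13; deleted nodes 13; deleted edges (13,7,hold); added nodes 20; added edges (20,3,hold); result: nodes: 0:s, 3:s, 5:s, 7:s, 8:q1, 10:q2, 12:dot, 14:dot, 17:dot, 19:dot, 20:dot edges: (0,10,i); (5,10,i); (7,8,i); (8,3,o); (12,3,hold); (14,3,hold); (17,5,hold); (19,0,hold); (20,3,hold)
step 2: rule r2; match: 0->10, 1->0, 2->5, 3->19, 4->17; deleted nodes 17, 19; deleted edges (17,5,hold); (19,0,hold); added nodes (none); added edges (none); result: nodes: 0:s, 3:s, 5:s, 7:s, 8:q1, 10:q2, 12:dot, 14:dot, 20:dot edges: (0,10,i); (5,10,i); (7,8,i); (8,3,o); (12,3,hold); (14,3,hold); (20,3,hold)
final:
nodes: 0:s, 3:s, 5:s, 7:s, 8:q1, 10:q2, 12:dot, 14:dot, 20:dot
edges: (0,10,i); (5,10,i); (7,8,i); (8,3,o); (12,3,hold); (14,3,hold); (20,3,hold)


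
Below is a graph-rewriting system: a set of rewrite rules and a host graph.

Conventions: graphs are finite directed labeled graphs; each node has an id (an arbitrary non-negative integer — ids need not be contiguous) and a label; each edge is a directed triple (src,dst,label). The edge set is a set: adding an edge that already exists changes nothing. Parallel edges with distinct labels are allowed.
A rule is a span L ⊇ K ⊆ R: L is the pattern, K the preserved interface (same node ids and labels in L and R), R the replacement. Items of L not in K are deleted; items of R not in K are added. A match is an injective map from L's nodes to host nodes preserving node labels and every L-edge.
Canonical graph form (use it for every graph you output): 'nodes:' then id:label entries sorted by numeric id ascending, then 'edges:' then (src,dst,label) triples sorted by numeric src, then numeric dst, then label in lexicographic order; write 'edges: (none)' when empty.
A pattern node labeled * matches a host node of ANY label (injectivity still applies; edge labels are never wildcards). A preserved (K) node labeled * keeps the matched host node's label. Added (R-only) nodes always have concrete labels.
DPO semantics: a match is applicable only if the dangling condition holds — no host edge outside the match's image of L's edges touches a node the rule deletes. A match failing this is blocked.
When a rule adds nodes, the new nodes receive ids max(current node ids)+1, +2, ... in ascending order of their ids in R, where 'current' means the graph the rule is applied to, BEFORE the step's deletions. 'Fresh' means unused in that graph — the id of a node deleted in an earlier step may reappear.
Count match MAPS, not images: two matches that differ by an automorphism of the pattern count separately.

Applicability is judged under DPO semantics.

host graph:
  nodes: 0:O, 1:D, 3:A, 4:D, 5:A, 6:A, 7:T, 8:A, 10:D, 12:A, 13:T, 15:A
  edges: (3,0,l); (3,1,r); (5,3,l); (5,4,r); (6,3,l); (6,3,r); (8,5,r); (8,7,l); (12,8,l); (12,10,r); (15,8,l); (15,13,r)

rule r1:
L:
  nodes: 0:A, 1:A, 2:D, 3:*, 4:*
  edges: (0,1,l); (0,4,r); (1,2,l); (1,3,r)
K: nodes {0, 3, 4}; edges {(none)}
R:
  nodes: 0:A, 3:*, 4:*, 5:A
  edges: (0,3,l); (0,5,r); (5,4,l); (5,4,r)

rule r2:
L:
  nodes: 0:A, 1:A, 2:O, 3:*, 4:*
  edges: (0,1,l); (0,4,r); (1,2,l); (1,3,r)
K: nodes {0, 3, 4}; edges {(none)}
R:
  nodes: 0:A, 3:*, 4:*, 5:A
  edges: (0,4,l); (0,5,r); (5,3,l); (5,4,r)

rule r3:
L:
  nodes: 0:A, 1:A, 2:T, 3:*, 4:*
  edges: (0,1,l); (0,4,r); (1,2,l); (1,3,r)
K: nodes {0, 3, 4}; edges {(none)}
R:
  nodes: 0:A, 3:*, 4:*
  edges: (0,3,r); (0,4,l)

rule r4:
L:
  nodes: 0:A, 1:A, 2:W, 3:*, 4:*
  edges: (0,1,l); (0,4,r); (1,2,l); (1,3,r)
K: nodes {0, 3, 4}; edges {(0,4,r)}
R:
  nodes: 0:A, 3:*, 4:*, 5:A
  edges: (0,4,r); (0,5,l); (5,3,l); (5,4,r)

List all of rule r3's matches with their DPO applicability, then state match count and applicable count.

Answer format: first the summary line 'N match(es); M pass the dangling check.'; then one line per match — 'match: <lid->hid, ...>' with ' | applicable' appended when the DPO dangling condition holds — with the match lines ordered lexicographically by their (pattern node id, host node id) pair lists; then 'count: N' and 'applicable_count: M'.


2 match(es); 0 pass the dangling check.
match: 0->12, 1->8, 2->7, 3->5, 4->10
match: 0->15, 1->8, 2->7, 3->5, 4->13
count: 2
applicable_count: 0


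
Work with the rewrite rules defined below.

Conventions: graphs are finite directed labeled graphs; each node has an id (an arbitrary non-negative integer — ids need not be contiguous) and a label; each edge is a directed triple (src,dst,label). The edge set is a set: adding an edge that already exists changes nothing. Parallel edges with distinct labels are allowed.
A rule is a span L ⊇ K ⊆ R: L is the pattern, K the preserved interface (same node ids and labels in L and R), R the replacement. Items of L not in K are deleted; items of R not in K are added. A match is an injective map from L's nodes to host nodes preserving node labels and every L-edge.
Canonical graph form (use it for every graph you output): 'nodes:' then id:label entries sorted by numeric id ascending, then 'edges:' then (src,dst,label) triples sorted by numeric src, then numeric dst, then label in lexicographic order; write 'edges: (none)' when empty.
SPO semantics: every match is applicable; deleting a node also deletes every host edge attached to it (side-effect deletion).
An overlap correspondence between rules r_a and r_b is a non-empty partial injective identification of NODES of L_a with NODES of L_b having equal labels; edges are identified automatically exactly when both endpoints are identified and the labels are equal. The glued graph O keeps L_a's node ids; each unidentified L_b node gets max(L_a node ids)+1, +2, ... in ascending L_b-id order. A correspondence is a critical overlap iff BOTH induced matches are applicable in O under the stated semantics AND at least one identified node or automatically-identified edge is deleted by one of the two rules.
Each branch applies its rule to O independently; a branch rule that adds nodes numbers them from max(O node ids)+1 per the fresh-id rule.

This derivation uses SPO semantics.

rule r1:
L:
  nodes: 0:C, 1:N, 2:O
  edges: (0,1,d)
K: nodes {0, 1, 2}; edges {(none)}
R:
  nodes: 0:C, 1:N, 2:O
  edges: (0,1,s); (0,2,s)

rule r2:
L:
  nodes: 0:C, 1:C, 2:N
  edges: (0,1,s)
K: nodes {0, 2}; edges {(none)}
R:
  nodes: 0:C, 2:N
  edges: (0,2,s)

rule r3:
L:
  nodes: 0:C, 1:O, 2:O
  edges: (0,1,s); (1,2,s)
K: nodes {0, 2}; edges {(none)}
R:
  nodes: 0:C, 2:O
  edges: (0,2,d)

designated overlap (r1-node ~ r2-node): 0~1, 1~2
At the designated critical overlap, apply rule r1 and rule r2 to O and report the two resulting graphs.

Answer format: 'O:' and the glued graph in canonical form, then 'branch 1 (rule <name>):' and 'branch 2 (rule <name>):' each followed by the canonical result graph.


O:
nodes: 0:C, 1:N, 2:O, 3:C
edges: (0,1,d); (3,0,s)
branch 1 (rule r1):
nodes: 0:C, 1:N, 2:O, 3:C
edges: (0,1,s); (0,2,s); (3,0,s)
branch 2 (rule r2):
nodes: 1:N, 2:O, 3:C
edges: (3,1,s)


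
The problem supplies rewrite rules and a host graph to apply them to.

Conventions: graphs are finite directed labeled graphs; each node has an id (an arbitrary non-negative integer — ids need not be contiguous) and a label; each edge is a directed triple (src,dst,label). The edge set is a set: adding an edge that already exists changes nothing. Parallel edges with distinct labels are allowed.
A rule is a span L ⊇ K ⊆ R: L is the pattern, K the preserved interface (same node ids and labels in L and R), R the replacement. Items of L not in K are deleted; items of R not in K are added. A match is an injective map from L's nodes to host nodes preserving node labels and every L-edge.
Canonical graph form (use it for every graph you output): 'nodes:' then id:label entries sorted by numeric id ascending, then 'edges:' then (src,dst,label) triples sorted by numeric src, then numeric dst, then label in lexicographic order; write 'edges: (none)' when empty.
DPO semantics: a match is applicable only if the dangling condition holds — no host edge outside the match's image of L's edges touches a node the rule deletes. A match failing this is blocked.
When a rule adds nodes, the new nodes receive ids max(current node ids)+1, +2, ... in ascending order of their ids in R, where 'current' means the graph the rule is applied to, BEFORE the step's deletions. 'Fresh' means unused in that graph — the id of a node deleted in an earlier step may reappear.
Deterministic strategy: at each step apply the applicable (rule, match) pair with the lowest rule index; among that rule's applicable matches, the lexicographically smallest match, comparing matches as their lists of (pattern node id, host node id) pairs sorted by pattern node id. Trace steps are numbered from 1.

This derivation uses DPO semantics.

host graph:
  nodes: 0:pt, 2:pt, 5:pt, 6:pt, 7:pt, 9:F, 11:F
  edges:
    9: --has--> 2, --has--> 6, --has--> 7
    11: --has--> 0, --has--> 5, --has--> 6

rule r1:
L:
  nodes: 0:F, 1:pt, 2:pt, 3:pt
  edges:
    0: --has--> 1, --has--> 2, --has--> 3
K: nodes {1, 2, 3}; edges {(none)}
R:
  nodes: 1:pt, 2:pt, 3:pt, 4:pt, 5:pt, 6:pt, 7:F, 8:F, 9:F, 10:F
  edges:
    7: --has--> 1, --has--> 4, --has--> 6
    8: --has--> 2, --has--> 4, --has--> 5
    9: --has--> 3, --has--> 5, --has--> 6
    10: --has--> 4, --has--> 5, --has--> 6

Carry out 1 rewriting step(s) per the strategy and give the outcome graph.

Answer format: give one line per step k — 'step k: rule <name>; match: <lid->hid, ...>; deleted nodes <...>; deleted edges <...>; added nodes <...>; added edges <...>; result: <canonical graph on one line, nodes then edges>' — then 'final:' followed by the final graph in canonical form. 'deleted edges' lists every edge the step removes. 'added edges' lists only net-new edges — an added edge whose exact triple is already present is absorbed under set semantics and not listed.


step 1: rule r1; match: 0->9, 1->2, 2->6, 3->7; deleted nodes 9; deleted edges (9,2,has); (9,6,has); (9,7,has); added nodes 12, 13, 14, 15, 16, 17, 18; added edges (15,2,has); (15,12,has); (15,14,has); (16,6,has); (16,12,has); (16,13,has); (17,7,has); (17,13,has); (17,14,has); (18,12,has); (18,13,has); (18,14,has); result: nodes: 0:pt, 2:pt, 5:pt, 6:pt, 7:pt, 11:F, 12:pt, 13:pt, 14:pt, 15:F, 16:F, 17:F, 18:F edges: (11,0,has); (11,5,has); (11,6,has); (15,2,has); (15,12,has); (15,14,has); (16,6,has); (16,12,has); (16,13,has); (17,7,has); (17,13,has); (17,14,has); (18,12,has); (18,13,has); (18,14,has)
final:
nodes: 0:pt, 2:pt, 5:pt, 6:pt, 7:pt, 11:F, 12:pt, 13:pt, 14:pt, 15:F, 16:F, 17:F, 18:F
edges: (11,0,has); (11,5,has); (11,6,has); (15,2,has); (15,12,has); (15,14,has); (16,6,has); (16,12,has); (16,13,has); (17,7,has); (17,13,has); (17,14,has); (18,12,has); (18,13,has); (18,14,has)


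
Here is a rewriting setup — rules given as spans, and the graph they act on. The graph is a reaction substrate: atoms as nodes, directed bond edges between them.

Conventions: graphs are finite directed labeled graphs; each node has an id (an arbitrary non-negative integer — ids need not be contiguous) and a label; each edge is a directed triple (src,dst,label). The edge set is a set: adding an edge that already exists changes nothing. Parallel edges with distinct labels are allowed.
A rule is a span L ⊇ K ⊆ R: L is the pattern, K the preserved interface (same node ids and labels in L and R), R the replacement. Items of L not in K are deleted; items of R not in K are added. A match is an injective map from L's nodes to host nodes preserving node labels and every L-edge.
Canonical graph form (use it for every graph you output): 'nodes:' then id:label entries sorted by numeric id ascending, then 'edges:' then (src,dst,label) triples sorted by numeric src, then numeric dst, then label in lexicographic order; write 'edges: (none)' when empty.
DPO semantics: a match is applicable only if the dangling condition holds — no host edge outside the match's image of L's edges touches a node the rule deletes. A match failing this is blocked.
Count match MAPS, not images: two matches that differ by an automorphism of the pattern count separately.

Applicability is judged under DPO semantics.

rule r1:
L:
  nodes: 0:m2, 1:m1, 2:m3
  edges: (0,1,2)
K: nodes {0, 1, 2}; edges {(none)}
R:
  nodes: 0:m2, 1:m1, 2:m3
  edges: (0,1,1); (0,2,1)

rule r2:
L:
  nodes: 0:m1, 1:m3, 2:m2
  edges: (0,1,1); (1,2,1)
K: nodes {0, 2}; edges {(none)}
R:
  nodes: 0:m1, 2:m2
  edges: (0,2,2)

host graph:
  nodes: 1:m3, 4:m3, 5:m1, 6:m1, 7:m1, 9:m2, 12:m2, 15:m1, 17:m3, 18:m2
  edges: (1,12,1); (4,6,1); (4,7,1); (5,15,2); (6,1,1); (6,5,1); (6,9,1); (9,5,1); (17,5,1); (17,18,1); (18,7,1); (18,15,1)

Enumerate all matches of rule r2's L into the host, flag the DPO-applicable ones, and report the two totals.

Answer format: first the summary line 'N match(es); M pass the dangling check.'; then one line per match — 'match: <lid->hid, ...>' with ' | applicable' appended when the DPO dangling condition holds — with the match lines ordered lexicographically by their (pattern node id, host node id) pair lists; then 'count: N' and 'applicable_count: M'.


1 match(es); 1 pass the dangling check.
match: 0->6, 1->1, 2->12 | applicable
count: 1
applicable_count: 1
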